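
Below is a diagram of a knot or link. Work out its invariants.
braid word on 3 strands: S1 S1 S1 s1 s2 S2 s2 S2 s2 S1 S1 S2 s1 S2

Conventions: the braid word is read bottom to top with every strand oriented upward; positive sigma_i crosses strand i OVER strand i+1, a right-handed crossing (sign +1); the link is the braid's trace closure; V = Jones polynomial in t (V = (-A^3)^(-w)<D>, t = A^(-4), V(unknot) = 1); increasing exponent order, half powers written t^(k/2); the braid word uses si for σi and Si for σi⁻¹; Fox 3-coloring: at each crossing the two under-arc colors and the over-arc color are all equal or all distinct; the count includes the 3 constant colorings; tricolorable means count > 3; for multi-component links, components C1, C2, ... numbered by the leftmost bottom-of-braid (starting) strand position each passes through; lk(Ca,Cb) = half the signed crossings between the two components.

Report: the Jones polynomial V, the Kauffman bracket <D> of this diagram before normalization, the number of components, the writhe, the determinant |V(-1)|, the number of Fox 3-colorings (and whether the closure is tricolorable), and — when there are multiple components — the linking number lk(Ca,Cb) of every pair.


V = t^-7 - 2t^-6 + 2t^-5 - 3t^-4 + 3t^-3 - 2t^-2 + 2t^-1
<D> = 2A^-8 - 2A^-4 + 3 - 3A^4 + 2A^8 - 2A^12 + A^16 (w = -4)
1 component over 14 crossings, w = -4
9 Fox colorings among 3^14, |V(-1)| = 15: tricolorable
why: det 15 = |V(-1)|; divisible by 3, so tricolorable


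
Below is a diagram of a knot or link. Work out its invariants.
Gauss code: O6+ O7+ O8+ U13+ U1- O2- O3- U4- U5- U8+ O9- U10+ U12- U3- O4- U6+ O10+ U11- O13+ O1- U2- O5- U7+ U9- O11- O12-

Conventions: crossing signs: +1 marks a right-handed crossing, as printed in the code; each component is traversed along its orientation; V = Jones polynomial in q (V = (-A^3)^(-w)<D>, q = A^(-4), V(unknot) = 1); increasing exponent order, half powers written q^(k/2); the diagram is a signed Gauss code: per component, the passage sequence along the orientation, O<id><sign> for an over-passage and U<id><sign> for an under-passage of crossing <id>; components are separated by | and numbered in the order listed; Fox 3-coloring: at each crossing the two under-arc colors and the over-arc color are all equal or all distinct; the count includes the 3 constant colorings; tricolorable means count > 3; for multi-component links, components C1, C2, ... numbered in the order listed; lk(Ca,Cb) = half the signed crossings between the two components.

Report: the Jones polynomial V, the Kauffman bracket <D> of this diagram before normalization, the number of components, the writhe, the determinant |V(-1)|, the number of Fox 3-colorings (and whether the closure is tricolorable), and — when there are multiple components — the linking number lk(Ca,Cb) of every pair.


V(q) = -q^-6 + q^-5 - q^-4 + 2q^-3 - q^-2 + q^-1
bracket: -A^-5 + A^-1 - 2A^3 + A^7 - A^11 + A^15, w = -3
1 component, writhe -3, over 13 crossings
det 7, colorings 3 of 3^13 — not tricolorable
observation: det 7 = |V(-1)|; not divisible by 3, so not tricolorable


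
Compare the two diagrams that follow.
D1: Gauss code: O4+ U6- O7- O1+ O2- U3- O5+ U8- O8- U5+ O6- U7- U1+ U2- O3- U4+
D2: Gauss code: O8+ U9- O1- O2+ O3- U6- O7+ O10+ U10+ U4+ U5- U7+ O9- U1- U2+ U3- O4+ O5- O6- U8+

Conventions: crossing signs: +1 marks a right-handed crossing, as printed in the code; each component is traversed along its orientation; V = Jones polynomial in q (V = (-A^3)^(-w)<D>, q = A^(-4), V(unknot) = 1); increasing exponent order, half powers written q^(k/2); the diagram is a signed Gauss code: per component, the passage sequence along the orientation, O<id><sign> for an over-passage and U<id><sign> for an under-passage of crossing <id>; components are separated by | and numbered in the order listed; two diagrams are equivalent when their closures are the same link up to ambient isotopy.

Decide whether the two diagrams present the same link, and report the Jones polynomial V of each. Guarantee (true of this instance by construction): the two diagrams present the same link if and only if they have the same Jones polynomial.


same link: yes
V(D1) = -q^-4 + q^-3 + q^-1  [8 crossings, <D> = A^-2 + A^6 - A^10, w = -2]
V(D2) = -q^-4 + q^-3 + q^-1  [10 crossings, <D> = A^4 + A^12 - A^16, w = 0]
insight: from 8 to 10 crossings by R-moves: one link, two diagrams


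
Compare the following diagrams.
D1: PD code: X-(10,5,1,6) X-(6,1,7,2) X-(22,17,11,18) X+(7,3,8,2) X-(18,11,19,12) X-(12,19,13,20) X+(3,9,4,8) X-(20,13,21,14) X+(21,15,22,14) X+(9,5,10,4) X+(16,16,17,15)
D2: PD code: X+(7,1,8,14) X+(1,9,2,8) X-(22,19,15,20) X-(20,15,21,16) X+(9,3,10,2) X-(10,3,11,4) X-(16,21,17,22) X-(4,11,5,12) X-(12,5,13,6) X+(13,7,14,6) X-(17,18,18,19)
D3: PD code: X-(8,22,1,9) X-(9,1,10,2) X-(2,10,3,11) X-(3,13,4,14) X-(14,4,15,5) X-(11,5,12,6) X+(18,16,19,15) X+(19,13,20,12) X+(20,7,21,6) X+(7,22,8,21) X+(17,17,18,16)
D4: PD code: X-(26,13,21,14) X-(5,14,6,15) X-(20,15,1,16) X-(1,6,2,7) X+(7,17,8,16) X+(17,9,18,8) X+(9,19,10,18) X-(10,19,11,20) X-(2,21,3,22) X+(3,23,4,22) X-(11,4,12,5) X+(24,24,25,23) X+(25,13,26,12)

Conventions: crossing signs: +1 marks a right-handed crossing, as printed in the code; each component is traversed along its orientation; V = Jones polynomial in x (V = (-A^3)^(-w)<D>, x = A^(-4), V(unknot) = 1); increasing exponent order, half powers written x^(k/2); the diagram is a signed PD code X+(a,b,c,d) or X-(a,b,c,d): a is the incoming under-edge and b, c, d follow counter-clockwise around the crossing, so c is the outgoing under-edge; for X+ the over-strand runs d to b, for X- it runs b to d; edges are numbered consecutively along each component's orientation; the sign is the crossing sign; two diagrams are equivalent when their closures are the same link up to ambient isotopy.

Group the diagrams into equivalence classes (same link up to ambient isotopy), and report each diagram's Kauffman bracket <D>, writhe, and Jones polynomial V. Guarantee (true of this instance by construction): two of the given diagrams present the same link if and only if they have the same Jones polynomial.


equivalence classes: {D1, D2} | {D3} | {D4}
D1 (bracket A^-1 + A^3 + A^7 - A^15; 11 crossings at w = -1): V = x^(-9/2) - x^(-5/2) - x^(-3/2) - x^(-1/2)
V(D2) = x^(-9/2) - x^(-5/2) - x^(-3/2) - x^(-1/2)  (w -3, c 11, <D> = A^-7 + A^-3 + A - A^9)
V(D3) = -x^(-9/2) - x^(-5/2) + x^(-3/2) - x^(-1/2)  (w -1, c 11, <D> = A^-1 - A^3 + A^7 + A^15)
V(D4) = -x^(-1/2) - x^(1/2)  [13 crossings, <D> = A^-5 + A^-1, w = -1]
key observation: 3 values of V(x) split the 4 diagrams


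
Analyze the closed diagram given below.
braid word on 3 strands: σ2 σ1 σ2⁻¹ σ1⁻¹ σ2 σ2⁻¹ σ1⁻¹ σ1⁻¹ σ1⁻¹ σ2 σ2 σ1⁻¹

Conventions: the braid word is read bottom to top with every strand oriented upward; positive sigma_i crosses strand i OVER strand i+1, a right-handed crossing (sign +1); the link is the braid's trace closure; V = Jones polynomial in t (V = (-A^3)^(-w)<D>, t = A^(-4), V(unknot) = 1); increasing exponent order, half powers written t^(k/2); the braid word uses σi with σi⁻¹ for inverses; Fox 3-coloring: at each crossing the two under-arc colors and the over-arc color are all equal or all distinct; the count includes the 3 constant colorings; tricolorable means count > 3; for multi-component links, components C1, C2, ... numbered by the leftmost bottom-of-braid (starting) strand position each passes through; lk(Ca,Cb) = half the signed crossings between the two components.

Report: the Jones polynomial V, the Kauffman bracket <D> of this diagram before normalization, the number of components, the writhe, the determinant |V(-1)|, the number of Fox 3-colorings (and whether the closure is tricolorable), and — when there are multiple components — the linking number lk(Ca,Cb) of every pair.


V(t) = -t^-6 + 2t^-5 - 4t^-4 + 5t^-3 - 4t^-2 + 5t^-1 - 3 + 2t - t^2
bracket: -A^-14 + 2A^-10 - 3A^-6 + 5A^-2 - 4A^2 + 5A^6 - 4A^10 + 2A^14 - A^18, w = -2
1 component, writhe -2, over 12 crossings
det 27, colorings 9 of 3^12 — tricolorable
observation: w = -2 (over 12 crossings) is diagram-only; (-A^3)^(2) removes it from V


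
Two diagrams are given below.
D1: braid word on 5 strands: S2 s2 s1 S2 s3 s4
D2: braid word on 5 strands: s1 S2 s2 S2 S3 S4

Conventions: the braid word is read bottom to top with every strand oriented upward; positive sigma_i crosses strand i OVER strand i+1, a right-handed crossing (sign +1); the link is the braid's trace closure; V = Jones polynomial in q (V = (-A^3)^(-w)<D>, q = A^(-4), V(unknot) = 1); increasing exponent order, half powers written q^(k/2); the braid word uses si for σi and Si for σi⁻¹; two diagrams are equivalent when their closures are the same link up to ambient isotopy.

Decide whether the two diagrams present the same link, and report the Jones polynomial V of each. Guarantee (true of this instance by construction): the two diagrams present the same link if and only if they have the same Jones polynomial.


equivalent: yes
D1 (bracket A^6; 6 crossings at w = +2): V = 1
D2 (bracket A^-6; 6 crossings at w = -2): V = 1
key observation: D2 (6 crossings) and D1 (6) are Markov-related braid presentations


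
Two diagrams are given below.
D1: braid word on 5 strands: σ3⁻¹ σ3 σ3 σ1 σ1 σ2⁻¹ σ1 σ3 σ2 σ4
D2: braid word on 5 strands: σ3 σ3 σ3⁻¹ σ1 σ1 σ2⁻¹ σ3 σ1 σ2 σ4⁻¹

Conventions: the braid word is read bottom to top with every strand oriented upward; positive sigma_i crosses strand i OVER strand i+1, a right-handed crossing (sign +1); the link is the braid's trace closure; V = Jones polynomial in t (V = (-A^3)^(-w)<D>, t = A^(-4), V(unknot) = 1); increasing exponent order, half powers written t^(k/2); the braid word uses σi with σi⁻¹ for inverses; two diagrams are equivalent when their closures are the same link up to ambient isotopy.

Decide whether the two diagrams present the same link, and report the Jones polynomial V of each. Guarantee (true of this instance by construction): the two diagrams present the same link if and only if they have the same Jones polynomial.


equivalent: yes
D1 (bracket -A^-6 + A^-2 - A^2 + 2A^6 - A^10 + A^14; 10 crossings at w = +6): V = t - t^2 + 2t^3 - t^4 + t^5 - t^6
D2 (bracket -A^-12 + A^-8 - A^-4 + 2 - A^4 + A^8; 10 crossings at w = +4): V = t - t^2 + 2t^3 - t^4 + t^5 - t^6
key observation: one V(t) for all 2 diagrams — one class (guaranteed)


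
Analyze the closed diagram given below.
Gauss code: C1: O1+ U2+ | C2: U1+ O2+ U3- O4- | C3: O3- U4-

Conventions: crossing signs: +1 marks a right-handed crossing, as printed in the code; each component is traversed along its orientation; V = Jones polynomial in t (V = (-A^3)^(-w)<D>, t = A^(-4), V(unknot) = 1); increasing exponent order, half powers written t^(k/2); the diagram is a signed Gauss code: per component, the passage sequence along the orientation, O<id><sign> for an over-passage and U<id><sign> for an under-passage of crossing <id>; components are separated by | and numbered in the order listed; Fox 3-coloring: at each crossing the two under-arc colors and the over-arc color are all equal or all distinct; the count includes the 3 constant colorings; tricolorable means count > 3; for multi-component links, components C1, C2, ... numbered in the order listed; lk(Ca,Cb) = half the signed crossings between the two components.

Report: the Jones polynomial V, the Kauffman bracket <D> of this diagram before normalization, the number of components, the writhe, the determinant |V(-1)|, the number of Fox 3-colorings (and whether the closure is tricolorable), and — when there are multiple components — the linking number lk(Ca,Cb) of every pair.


Jones polynomial: V(t) = t^-2 + 2 + t^2
<D> = A^-8 + 2 + A^8; writhe 0
components 3, writhe 0 (4 crossings)
linking number lk(C1,C2) = +1
lk(C1,C3): 0
lk(C2,C3) = -1
3-colorings: 3 of 3^4, det 4 — not tricolorable
note: |V(-1)| = 4: so not tricolorable, since 3 does not divide 4


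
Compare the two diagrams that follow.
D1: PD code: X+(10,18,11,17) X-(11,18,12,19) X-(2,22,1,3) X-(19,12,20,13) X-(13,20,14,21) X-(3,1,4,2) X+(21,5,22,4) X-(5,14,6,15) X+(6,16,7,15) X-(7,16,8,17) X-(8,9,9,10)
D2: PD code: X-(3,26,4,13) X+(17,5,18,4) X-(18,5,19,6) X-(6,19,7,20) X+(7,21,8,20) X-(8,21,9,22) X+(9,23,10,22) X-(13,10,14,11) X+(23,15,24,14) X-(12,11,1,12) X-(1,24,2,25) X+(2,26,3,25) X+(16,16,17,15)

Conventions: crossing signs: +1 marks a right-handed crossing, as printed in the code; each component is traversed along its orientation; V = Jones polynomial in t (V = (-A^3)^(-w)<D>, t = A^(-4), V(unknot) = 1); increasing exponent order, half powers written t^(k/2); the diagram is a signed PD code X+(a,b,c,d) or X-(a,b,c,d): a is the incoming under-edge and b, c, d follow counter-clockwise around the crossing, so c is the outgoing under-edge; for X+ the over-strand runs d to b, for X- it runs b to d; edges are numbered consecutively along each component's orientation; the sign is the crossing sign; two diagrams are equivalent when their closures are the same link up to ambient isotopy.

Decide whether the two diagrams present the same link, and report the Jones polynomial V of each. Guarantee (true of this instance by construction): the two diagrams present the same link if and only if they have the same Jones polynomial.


same link: no
V(D1) = t^(-13/2) - t^(-11/2) + t^(-9/2) - 2t^(-7/2) - t^(-3/2)  [11 crossings, <D> = A^-9 + 2A^-1 - A^3 + A^7 - A^11, w = -5]
V(D2) = -t^(-5/2) - t^(-1/2)  (w -1, c 13, <D> = A^-1 + A^7)
note: V(t) takes 2 values over 2 diagrams, fixing the grouping


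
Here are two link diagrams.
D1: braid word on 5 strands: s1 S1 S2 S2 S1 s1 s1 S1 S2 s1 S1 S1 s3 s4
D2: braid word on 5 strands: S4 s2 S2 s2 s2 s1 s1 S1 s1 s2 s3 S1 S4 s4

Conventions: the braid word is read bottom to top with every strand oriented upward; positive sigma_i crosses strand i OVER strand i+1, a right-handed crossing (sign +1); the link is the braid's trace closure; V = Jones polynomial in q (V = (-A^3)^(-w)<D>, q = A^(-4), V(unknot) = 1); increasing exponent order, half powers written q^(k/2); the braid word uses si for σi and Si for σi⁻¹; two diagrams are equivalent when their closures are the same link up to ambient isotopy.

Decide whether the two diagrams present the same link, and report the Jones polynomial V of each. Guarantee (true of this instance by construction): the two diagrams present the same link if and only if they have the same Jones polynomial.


same link: no
V(D1) = -q^-4 + q^-3 + q^-1  [14 crossings, <D> = A^-2 + A^6 - A^10, w = -2]
V(D2) = q - q^2 + 2q^3 - q^4 + q^5 - q^6  [14 crossings, <D> = -A^-12 + A^-8 - A^-4 + 2 - A^4 + A^8, w = +4]
insight: comparing 2 Jones polynomials yields 2 groups


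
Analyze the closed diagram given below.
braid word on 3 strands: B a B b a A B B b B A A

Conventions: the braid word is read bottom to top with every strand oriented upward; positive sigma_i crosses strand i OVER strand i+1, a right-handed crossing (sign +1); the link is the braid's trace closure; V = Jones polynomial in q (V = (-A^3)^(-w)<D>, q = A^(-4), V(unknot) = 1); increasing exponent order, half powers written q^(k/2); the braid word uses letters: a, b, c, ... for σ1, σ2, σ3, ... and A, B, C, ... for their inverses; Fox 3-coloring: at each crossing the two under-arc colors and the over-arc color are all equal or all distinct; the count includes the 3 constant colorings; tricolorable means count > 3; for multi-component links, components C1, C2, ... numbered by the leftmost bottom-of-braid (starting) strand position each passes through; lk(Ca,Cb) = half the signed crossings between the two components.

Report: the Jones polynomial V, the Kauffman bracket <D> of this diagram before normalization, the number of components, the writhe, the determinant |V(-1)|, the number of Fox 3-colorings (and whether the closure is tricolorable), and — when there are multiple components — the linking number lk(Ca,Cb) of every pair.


V(q) = -q^-6 + q^-5 - q^-4 + 2q^-3 - q^-2 + q^-1
bracket: A^-8 - A^-4 + 2 - A^4 + A^8 - A^12, w = -4
1 component, writhe -4, over 12 crossings
det 7, colorings 3 of 3^12 — not tricolorable
observation: the span of V is 5, forcing >= 5 crossings in any diagram


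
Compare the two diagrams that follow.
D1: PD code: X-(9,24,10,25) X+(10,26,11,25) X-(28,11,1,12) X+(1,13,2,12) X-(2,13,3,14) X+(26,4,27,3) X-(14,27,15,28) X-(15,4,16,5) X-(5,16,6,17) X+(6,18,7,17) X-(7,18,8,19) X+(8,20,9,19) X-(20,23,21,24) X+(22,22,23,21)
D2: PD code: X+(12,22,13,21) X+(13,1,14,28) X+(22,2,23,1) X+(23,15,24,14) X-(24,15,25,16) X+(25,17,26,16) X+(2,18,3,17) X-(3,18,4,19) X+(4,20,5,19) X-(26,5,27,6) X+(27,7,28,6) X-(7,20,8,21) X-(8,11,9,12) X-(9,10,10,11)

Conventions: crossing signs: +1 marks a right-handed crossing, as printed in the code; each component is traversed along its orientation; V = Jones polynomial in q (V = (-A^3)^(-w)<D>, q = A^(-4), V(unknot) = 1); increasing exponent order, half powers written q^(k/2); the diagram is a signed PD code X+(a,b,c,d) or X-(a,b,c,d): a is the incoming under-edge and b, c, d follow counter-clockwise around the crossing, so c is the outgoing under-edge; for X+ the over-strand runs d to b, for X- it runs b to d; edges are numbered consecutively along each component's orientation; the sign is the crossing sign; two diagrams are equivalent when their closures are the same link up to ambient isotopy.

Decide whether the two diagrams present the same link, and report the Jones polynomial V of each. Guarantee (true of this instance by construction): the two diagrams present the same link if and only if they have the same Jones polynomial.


same link: no
V(D1) = 1  [14 crossings, <D> = A^-6, w = -2]
D2 (bracket -A^-10 + A^-6 + A^2; 14 crossings at w = +2): V = q + q^3 - q^4
note: comparing 2 Jones polynomials yields 2 groups


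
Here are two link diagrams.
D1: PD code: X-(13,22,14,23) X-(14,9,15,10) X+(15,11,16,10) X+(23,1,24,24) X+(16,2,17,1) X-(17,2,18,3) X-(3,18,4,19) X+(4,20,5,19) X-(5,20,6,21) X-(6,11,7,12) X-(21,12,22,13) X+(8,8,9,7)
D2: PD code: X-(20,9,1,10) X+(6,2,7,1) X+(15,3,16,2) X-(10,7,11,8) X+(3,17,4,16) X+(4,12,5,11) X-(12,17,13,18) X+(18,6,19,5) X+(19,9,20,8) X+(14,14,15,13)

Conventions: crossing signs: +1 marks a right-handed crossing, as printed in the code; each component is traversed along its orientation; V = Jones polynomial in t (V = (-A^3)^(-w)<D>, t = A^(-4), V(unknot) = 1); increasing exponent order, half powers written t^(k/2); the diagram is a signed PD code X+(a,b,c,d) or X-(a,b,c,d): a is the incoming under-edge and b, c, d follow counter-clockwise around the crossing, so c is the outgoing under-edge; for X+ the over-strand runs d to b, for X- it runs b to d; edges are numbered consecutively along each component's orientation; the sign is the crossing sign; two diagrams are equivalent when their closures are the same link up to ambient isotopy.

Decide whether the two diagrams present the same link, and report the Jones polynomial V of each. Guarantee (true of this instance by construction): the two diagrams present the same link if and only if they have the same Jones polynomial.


equivalent: no
V(D1) = -t^-4 + t^-3 + t^-1  (w -2, c 12, <D> = A^-2 + A^6 - A^10)
D2 (bracket -A^-12 + A^-8 - A^-4 + 2 - A^4 + A^8; 10 crossings at w = +4): V = t - t^2 + 2t^3 - t^4 + t^5 - t^6
why: comparing 2 Jones polynomials yields 2 groups


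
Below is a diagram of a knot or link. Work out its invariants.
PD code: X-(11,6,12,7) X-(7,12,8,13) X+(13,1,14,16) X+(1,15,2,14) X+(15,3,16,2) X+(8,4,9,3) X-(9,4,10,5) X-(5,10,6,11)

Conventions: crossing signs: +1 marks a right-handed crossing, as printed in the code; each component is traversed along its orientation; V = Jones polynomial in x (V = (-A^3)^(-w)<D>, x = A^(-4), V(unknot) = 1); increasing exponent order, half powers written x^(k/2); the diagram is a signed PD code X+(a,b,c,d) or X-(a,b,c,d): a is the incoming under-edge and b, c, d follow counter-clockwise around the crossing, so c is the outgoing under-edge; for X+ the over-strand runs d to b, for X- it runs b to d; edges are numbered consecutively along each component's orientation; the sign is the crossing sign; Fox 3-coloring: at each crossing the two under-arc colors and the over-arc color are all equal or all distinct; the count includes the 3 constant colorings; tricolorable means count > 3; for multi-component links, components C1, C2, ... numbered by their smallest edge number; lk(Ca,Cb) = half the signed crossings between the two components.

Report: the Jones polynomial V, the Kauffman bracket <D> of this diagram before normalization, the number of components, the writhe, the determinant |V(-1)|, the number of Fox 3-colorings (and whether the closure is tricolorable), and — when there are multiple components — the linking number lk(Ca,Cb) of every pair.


Jones polynomial: V(x) = -x^-3 + x^-2 - x^-1 + 3 - x + x^2 - x^3
<D> = -A^-12 + A^-8 - A^-4 + 3 - A^4 + A^8 - A^12; writhe 0
components 1, writhe 0 (8 crossings)
3-colorings: 27 of 3^8, det 9 — tricolorable
note: w = 0 (over 8 crossings) is diagram-only; (-A^3)^(0) removes it from V


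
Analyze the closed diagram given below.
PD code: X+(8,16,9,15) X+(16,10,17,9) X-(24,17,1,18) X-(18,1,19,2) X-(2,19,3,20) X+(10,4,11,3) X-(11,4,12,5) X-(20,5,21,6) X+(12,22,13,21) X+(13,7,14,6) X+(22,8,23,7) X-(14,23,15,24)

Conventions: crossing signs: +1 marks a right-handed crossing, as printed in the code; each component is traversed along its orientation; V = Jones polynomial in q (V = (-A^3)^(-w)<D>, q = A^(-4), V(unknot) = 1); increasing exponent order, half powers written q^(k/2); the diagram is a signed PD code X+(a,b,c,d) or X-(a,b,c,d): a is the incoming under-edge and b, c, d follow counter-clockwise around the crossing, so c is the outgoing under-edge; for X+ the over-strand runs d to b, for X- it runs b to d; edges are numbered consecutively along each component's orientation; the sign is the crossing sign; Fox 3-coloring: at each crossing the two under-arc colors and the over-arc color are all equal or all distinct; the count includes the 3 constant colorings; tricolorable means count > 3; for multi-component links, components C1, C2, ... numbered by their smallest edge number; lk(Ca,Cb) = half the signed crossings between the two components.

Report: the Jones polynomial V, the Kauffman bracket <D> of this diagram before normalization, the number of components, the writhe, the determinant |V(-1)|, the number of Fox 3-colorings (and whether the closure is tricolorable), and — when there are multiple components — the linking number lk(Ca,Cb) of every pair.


V(q) = -q^-3 + q^-2 - q^-1 + 3 - q + q^2 - q^3
bracket: -A^-12 + A^-8 - A^-4 + 3 - A^4 + A^8 - A^12, w = 0
1 component, writhe 0, over 12 crossings
det 9, colorings 27 of 3^12 — tricolorable
observation: V is palindromic (span 6, det 9): q -> 1/q fixes it; necessary, not sufficient, for amphichirality


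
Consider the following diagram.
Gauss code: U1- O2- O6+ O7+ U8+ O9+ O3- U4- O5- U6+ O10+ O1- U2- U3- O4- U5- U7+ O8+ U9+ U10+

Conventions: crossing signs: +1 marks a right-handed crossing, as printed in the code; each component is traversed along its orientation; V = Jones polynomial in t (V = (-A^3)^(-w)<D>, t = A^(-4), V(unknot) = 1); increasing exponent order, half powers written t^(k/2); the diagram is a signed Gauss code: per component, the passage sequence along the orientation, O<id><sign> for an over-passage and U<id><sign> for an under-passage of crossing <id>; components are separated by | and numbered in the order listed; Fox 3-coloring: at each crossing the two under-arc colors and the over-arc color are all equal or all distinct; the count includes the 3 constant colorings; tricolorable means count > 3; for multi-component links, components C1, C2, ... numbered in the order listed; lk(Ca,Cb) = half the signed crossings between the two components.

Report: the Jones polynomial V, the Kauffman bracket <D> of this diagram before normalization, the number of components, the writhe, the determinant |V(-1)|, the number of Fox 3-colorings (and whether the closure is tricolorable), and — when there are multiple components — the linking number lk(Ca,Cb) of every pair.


Jones polynomial: V(t) = -t^-3 + t^-2 - t^-1 + 3 - t + t^2 - t^3
<D> = -A^-12 + A^-8 - A^-4 + 3 - A^4 + A^8 - A^12; writhe 0
components 1, writhe 0 (10 crossings)
3-colorings: 27 of 3^10, det 9 — tricolorable
note: V is palindromic (span 6, det 9): t -> 1/t fixes it; necessary, not sufficient, for amphichirality


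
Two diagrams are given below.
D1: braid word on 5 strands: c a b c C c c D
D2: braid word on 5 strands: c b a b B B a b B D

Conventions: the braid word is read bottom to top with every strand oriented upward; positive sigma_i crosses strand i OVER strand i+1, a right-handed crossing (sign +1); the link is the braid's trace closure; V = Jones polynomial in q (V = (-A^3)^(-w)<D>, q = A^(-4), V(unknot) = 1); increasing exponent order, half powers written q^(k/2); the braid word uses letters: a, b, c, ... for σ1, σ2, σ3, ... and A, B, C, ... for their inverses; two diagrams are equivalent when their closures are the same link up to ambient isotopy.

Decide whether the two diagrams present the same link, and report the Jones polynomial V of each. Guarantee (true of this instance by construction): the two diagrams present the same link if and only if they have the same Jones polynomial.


same link: no
V(D1) = q + q^3 - q^4  [8 crossings, <D> = -A^-4 + 1 + A^8, w = +4]
V(D2) = 1  [10 crossings, <D> = A^6, w = +2]
insight: V(q) takes 2 values over 2 diagrams, fixing the grouping


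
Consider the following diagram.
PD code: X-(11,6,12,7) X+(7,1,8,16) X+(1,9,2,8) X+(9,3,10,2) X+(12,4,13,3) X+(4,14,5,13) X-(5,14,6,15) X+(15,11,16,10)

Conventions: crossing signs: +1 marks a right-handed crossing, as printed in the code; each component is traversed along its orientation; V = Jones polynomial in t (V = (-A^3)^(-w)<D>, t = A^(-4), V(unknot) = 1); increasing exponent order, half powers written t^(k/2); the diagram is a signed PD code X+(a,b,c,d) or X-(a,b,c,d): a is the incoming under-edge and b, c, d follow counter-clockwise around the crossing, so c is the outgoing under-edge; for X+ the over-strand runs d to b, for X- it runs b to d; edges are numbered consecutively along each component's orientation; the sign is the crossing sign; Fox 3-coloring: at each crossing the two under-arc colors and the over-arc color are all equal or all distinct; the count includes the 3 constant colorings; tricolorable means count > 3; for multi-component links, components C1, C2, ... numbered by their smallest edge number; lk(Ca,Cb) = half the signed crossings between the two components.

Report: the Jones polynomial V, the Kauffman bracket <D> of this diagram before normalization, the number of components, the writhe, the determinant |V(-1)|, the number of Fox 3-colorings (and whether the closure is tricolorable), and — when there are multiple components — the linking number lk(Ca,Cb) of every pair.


Jones polynomial: V(t) = t + t^3 - t^4
<D> = -A^-4 + 1 + A^8; writhe +4
components 1, writhe +4 (8 crossings)
3-colorings: 9 of 3^8, det 3 — tricolorable
note: det 3 = |V(-1)|; divisible by 3, so tricolorable


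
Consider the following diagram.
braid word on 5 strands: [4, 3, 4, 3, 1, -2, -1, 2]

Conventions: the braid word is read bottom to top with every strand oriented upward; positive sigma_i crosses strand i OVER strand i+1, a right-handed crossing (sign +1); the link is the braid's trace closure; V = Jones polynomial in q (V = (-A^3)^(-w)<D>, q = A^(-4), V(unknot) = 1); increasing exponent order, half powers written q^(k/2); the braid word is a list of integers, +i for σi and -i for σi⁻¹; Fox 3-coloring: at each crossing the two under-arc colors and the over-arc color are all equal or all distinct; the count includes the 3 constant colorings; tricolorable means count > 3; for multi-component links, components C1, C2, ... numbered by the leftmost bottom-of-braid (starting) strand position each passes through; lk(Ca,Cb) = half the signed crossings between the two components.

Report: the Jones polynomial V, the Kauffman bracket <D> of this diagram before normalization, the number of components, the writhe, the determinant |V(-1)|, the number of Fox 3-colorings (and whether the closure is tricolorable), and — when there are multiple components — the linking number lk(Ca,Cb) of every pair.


V = q + q^3 - q^4
<D> = -A^-4 + 1 + A^8 (w = +4)
1 component over 8 crossings, w = +4
9 Fox colorings among 3^8, |V(-1)| = 3: tricolorable
why: det 3 = |V(-1)|; divisible by 3, so tricolorable


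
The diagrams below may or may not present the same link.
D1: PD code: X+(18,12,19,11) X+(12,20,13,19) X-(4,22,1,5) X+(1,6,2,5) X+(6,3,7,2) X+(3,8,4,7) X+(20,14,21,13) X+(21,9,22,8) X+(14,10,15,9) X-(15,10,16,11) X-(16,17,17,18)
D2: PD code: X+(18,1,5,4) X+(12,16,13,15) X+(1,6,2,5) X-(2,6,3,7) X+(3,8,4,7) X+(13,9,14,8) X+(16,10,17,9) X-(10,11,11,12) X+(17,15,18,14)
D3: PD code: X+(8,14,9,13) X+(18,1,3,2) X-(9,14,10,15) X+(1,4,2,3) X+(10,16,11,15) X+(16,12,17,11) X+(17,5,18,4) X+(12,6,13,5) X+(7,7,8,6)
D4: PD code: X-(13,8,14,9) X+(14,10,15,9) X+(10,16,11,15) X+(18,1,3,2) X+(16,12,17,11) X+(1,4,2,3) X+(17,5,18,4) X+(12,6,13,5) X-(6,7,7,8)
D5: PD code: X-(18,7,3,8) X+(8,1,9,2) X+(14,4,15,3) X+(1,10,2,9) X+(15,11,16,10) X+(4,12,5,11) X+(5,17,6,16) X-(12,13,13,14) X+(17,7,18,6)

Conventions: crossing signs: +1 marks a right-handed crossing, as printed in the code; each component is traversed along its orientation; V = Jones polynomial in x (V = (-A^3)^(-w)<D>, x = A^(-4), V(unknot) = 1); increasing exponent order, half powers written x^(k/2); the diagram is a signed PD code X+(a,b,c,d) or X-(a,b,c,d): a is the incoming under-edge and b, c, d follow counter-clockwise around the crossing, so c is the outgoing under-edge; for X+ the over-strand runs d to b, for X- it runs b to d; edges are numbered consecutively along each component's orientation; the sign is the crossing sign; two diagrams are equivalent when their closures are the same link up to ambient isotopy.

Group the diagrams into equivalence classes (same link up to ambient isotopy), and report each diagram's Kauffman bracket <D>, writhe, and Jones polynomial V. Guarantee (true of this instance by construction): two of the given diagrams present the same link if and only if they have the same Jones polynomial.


classes: {D1, D2, D3, D4, D5}
V(D1) = -x^(3/2) - 2x^(7/2) + x^(9/2) - x^(11/2) + x^(13/2)  [11 crossings, <D> = -A^-11 + A^-7 - A^-3 + 2A + A^9, w = +5]
V(D2) = -x^(3/2) - 2x^(7/2) + x^(9/2) - x^(11/2) + x^(13/2)  (w +5, c 9, <D> = -A^-11 + A^-7 - A^-3 + 2A + A^9)
V(D3) = -x^(3/2) - 2x^(7/2) + x^(9/2) - x^(11/2) + x^(13/2)  (w +7, c 9, <D> = -A^-5 + A^-1 - A^3 + 2A^7 + A^15)
V(D4) = -x^(3/2) - 2x^(7/2) + x^(9/2) - x^(11/2) + x^(13/2)  (w +5, c 9, <D> = -A^-11 + A^-7 - A^-3 + 2A + A^9)
D5 (bracket -A^-11 + A^-7 - A^-3 + 2A + A^9; 9 crossings at w = +5): V = -x^(3/2) - 2x^(7/2) + x^(9/2) - x^(11/2) + x^(13/2)
note: all 5 diagrams share one V(x), hence one class


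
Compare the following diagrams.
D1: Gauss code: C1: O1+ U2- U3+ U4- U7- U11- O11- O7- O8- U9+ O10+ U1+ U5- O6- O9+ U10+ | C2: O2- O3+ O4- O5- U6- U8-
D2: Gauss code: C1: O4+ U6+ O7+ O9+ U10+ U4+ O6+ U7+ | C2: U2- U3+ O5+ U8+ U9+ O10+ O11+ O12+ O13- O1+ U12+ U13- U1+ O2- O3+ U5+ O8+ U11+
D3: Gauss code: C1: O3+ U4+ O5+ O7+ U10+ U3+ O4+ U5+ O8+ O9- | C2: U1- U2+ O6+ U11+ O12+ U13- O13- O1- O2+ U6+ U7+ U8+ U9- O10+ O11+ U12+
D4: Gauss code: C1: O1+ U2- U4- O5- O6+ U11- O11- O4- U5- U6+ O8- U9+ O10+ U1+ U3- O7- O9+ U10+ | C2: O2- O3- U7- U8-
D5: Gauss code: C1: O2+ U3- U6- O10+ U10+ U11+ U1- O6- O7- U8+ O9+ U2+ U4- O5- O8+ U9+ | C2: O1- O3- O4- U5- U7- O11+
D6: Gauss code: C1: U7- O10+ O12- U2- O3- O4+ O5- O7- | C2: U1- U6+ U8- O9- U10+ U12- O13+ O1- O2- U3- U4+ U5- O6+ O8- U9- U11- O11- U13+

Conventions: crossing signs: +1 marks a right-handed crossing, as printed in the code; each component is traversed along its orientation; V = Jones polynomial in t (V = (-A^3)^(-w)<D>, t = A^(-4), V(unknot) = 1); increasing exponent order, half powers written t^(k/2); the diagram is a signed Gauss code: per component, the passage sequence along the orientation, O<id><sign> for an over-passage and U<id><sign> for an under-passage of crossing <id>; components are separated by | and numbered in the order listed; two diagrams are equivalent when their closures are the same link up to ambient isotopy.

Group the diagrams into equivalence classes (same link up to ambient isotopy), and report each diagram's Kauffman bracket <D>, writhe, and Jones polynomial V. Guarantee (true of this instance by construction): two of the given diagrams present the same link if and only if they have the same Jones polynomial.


grouping into links: {D1, D4, D5} | {D2, D3} | {D6}
V(D1) = -t^(-7/2) - t^(-3/2) - t^(1/2) + t^(3/2)  (w -3, c 11, <D> = -A^-15 + A^-11 + A^-3 + A^5)
V(D2) = -t^(5/2) - 3t^(9/2) + 2t^(11/2) - 3t^(13/2) + 4t^(15/2) - 2t^(17/2) + 2t^(19/2) - t^(21/2)  (w +9, c 13, <D> = A^-15 - 2A^-11 + 2A^-7 - 4A^-3 + 3A - 2A^5 + 3A^9 + A^17)
D3 (bracket A^-21 - 2A^-17 + 2A^-13 - 4A^-9 + 3A^-5 - 2A^-1 + 3A^3 + A^11; 13 crossings at w = +7): V = -t^(5/2) - 3t^(9/2) + 2t^(11/2) - 3t^(13/2) + 4t^(15/2) - 2t^(17/2) + 2t^(19/2) - t^(21/2)
V(D4) = -t^(-7/2) - t^(-3/2) - t^(1/2) + t^(3/2)  (w -3, c 11, <D> = -A^-15 + A^-11 + A^-3 + A^5)
V(D5) = -t^(-7/2) - t^(-3/2) - t^(1/2) + t^(3/2)  [11 crossings, <D> = -A^-9 + A^-5 + A^3 + A^11, w = -1]
V(D6) = -t^(-5/2) - t^(-1/2)  [13 crossings, <D> = A^-13 + A^-5, w = -5]
why: V(t) takes 3 values over 6 diagrams, fixing the grouping


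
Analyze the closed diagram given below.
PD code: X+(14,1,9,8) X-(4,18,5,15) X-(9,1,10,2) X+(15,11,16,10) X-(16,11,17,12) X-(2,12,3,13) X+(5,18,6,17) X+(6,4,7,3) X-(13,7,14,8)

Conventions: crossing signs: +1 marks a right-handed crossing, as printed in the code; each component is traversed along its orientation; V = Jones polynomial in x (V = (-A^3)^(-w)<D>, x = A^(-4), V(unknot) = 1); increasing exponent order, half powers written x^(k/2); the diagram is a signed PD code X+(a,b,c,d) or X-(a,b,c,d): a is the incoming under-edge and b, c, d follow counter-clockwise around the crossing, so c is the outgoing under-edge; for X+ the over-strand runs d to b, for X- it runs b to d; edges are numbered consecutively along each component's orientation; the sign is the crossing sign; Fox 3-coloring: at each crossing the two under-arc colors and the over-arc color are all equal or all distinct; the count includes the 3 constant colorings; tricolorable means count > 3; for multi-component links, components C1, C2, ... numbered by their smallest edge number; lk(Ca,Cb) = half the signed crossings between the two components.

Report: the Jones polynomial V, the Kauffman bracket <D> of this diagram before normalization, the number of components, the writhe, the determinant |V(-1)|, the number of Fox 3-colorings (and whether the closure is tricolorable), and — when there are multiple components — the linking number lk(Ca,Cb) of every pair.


V = x^-3 + x^-2 + x^-1 + 1
<D> = -A^-3 - A - A^5 - A^9 (w = -1)
3 components over 9 crossings, w = -1
lk(C1,C2): -1
lk(C1,C3) = 0
linking number lk(C2,C3) = 0
9 Fox colorings among 3^9, |V(-1)| = 0: tricolorable
why: the span of V is 3, within the link bound 9 + 3 - 1


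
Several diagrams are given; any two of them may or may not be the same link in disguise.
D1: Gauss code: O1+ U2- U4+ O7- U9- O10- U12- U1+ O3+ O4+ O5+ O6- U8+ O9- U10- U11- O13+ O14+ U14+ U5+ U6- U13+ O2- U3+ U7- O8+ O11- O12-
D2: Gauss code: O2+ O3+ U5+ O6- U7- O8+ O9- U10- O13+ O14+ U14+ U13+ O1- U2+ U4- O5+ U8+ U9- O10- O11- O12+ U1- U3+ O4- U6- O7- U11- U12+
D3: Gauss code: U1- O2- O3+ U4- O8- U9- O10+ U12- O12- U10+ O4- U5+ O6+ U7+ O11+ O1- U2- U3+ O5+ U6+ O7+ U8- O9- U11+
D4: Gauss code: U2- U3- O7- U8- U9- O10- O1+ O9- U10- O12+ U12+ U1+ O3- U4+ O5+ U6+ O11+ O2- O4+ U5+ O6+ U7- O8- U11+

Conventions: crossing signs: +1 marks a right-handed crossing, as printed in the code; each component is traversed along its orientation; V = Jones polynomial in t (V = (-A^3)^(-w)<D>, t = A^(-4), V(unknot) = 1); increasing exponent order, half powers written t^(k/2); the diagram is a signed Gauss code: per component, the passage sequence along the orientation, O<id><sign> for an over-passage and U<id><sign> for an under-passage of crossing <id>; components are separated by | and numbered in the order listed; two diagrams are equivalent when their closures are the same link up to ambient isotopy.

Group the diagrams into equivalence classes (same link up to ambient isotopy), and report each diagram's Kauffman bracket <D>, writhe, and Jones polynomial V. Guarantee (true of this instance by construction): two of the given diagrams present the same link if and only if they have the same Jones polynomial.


classes: {D1, D2} | {D3, D4}
V(D1) = t^-5 - 2t^-4 + 2t^-3 - 2t^-2 + 2t^-1 - 1 + t  [14 crossings, <D> = A^-4 - 1 + 2A^4 - 2A^8 + 2A^12 - 2A^16 + A^20, w = 0]
V(D2) = t^-5 - 2t^-4 + 2t^-3 - 2t^-2 + 2t^-1 - 1 + t  (w 0, c 14, <D> = A^-4 - 1 + 2A^4 - 2A^8 + 2A^12 - 2A^16 + A^20)
V(D3) = -t^-3 + t^-2 - t^-1 + 3 - t + t^2 - t^3  [12 crossings, <D> = -A^-12 + A^-8 - A^-4 + 3 - A^4 + A^8 - A^12, w = 0]
V(D4) = -t^-3 + t^-2 - t^-1 + 3 - t + t^2 - t^3  (w 0, c 12, <D> = -A^-12 + A^-8 - A^-4 + 3 - A^4 + A^8 - A^12)
note: comparing 4 Jones polynomials yields 2 groups


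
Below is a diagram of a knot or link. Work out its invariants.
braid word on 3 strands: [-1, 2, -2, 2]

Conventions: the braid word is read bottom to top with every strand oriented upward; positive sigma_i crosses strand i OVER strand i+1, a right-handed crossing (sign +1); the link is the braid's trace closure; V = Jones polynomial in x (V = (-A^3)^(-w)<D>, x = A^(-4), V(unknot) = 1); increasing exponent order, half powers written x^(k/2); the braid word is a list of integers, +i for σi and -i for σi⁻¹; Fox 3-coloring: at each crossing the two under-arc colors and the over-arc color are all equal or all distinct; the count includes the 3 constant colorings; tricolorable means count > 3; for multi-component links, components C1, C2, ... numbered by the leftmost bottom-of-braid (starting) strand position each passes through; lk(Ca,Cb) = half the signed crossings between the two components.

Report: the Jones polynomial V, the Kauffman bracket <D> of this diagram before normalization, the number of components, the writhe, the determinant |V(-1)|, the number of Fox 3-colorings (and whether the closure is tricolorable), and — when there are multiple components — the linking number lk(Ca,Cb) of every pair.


Jones polynomial: V(x) = 1
<D> = 1; writhe 0
components 1, writhe 0 (4 crossings)
3-colorings: 3 of 3^4, det 1 — not tricolorable
note: free reduction leaves σ1⁻¹ σ2 of the original 4 letters


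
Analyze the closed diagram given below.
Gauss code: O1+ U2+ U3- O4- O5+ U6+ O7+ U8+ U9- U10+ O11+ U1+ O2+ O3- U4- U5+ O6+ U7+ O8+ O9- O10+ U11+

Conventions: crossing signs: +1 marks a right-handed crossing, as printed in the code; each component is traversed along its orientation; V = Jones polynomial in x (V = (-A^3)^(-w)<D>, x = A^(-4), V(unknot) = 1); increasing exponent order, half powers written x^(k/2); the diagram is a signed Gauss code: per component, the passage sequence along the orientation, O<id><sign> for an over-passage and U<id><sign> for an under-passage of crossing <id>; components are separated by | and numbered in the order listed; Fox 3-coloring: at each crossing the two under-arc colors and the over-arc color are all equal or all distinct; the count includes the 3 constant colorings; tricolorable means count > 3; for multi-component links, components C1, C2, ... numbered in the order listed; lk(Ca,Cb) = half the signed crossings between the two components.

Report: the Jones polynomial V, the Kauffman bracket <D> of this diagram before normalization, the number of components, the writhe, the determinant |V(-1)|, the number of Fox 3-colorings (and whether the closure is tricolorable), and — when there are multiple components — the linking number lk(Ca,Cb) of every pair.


Jones polynomial: V(x) = x^2 + x^4 - x^5 + x^6 - x^7
<D> = A^-13 - A^-9 + A^-5 - A^-1 - A^7; writhe +5
components 1, writhe +5 (11 crossings)
3-colorings: 3 of 3^11, det 5 — not tricolorable
note: w = +5 shifts under R1 moves; the (-A^3)^(-5) factor cancels that in V
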